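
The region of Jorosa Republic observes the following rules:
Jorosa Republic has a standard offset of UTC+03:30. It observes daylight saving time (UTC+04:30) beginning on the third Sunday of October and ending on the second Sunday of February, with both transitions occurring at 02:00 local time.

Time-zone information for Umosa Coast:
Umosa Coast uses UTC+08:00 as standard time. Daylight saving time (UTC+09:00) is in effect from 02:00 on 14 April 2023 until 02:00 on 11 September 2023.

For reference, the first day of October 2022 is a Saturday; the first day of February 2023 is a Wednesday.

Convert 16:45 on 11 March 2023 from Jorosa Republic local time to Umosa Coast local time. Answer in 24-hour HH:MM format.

1 October 2022 is a Saturday, so the first Sunday is October 2 and the third is October 16.
1 February 2023 is a Wednesday, so the first Sunday is February 5 and the second is February 12.
11 March 2023 is outside the daylight-saving period (16 October 2022 – 12 February 2023), so Jorosa Republic is on standard time, UTC+03:30.
16:45 Jorosa Republic − 3h30m = 13:15 UTC.
At the standard offset (UTC+08:00), 13:15 UTC + 8h = 21:15 Umosa Coast standard time.
The standard-time date in Umosa Coast, 11 March 2023, is outside the daylight-saving period (14 April – 11 September), so Umosa Coast is on standard time, UTC+08:00.
13:15 UTC + 8h = 21:15 Umosa Coast.

21:15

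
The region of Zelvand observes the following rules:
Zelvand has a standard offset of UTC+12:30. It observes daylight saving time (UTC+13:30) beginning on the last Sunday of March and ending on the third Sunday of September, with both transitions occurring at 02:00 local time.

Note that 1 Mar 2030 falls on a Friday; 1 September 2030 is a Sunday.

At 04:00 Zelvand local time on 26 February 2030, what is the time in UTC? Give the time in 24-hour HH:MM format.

1 March 2030 is a Friday, so Sundays fall on 3, 10, 17, 24, 31; the last is March 31.
1 September 2030 is a Sunday, so the first Sunday is September 1 and the third is September 15.
Daylight saving runs 31 March – 15 September; 26 February 2030 is outside that window, so Zelvand is on standard time at UTC+12:30.
04:00 local − 12h30m = 15:30 UTC (rolling into the previous day, 25 February 2030).

15:30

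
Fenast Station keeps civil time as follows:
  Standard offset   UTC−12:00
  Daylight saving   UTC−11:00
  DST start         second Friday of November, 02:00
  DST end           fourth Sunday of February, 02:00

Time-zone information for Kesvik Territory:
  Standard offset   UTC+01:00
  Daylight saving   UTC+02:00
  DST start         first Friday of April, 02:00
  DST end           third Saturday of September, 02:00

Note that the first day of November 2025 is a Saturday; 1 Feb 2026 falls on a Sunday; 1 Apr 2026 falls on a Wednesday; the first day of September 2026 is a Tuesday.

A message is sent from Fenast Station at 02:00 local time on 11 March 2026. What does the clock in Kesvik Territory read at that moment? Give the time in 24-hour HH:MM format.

1 November 2025 is a Saturday, so the first Friday is November 7 and the second is November 14.
1 February 2026 is a Sunday, so the first Sunday is February 1 and the fourth is February 22.
11 March 2026 is outside the daylight-saving period (14 November 2025 – 22 February 2026), so Fenast Station is on standard time, UTC−12:00.
02:00 Fenast Station + 12h = 14:00 UTC.
1 April 2026 is a Wednesday, so the first Friday is April 3.
1 September 2026 is a Tuesday, so the first Saturday is September 5 and the third is September 19.
At the standard offset (UTC+01:00), 14:00 UTC + 1h = 15:00 Kesvik Territory standard time.
The standard-time date in Kesvik Territory, 11 March 2026, does not fall between 3 April and 19 September, so daylight saving is not in effect and Kesvik Territory is at UTC+01:00.
14:00 UTC + 1h = 15:00 Kesvik Territory.

15:00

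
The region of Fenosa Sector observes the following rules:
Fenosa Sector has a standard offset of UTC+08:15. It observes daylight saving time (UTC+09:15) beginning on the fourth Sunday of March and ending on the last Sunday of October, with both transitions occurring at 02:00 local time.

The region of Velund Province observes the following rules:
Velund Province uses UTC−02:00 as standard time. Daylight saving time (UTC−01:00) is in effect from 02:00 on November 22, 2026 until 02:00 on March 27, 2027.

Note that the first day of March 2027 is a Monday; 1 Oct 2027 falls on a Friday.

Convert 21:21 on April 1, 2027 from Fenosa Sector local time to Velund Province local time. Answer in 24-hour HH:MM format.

1 March 2027 is a Monday, so the first Sunday is March 7 and the fourth is March 28.
1 October 2027 is a Friday, so Sundays fall on 3, 10, 17, 24, 31; the last is October 31.
Daylight saving runs 28 March – 31 October; April 1, 2027 is inside that window, so Fenosa Sector is at UTC+09:15.
21:21 Fenosa Sector − 9h15m = 12:06 UTC.
At the standard offset (UTC−02:00), 12:06 UTC − 2h = 10:06 Velund Province standard time.
The standard-time date in Velund Province, April 1, 2027, is outside the daylight-saving period (22 November 2026 – 27 March 2027), so Velund Province is on standard time, UTC−02:00.
12:06 UTC − 2h = 10:06 Velund Province.

10:06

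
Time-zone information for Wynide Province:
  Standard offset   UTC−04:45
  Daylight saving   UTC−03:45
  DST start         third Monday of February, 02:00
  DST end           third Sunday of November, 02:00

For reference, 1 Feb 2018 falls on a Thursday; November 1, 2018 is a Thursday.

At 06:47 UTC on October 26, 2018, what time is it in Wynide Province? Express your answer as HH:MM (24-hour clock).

1 February 2018 is a Thursday, so the first Monday is February 5 and the third is February 19.
1 November 2018 is a Thursday, so the first Sunday is November 4 and the third is November 18.
At the standard offset (UTC−04:45), 06:47 UTC − 4h45m = 02:02 Wynide Province standard time.
The standard-time date in Wynide Province, October 26, 2018, falls between 19 February and 18 November, so daylight saving is in effect and Wynide Province is at UTC−03:45.
06:47 UTC − 3h45m = 03:02 local.

03:02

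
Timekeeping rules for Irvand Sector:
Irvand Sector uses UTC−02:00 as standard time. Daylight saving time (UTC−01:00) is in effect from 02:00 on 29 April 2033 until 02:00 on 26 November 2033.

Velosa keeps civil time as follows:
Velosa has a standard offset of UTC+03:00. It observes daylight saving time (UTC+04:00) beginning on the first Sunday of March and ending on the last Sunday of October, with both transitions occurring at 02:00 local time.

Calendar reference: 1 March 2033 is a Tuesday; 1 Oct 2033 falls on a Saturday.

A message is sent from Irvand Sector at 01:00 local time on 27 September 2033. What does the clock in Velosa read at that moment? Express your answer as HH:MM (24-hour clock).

Daylight saving runs 29 April – 26 November; 27 September 2033 is inside that window, so Irvand Sector is at UTC−01:00.
01:00 Irvand Sector + 1h = 02:00 UTC.
1 March 2033 is a Tuesday, so the first Sunday is March 6.
1 October 2033 is a Saturday, so Sundays fall on 2, 9, 16, 23, 30; the last is October 30.
At the standard offset (UTC+03:00), 02:00 UTC + 3h = 05:00 Velosa standard time.
Daylight saving runs 6 March – 30 October; the standard-time date in Velosa, 27 September 2033, is inside that window, so Velosa is at UTC+04:00.
02:00 UTC + 4h = 06:00 Velosa.

06:00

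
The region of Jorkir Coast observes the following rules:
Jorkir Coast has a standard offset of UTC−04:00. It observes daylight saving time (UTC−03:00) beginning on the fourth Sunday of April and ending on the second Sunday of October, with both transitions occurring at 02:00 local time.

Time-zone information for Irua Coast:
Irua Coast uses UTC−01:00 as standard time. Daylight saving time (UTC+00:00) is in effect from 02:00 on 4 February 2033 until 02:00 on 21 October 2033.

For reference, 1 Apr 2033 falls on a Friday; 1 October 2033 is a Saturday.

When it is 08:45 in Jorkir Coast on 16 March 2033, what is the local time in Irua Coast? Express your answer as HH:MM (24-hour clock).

1 April 2033 is a Friday, so the first Sunday is April 3 and the fourth is April 24.
1 October 2033 is a Saturday, so the first Sunday is October 2 and the second is October 9.
Daylight saving runs 24 April – 9 October; 16 March 2033 is outside that window, so Jorkir Coast is on standard time at UTC−04:00.
08:45 Jorkir Coast + 4h = 12:45 UTC.
At the standard offset (UTC−01:00), 12:45 UTC − 1h = 11:45 Irua Coast standard time.
The standard-time date in Irua Coast, 16 March 2033, falls between 4 February and 21 October, so daylight saving is in effect and Irua Coast is at UTC+00:00.
12:45 UTC + 0h = 12:45 Irua Coast.

12:45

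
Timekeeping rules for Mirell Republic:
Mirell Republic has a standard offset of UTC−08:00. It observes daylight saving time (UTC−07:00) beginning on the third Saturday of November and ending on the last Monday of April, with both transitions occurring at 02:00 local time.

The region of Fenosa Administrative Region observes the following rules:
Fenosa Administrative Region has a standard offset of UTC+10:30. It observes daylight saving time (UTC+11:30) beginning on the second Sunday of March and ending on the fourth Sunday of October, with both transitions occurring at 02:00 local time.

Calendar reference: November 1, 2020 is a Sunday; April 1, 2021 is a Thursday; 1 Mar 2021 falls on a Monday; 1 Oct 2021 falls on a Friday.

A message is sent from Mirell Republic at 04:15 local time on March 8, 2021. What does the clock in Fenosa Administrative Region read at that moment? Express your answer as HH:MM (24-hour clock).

1 November 2020 is a Sunday, so the first Saturday is November 7 and the third is November 21.
1 April 2021 is a Thursday, so Mondays fall on 5, 12, 19, 26; the last is April 26.
March 8, 2021 falls between 21 November 2020 and 26 April 2021, so daylight saving is in effect and Mirell Republic is at UTC−07:00.
04:15 Mirell Republic + 7h = 11:15 UTC.
1 March 2021 is a Monday, so the first Sunday is March 7 and the second is March 14.
1 October 2021 is a Friday, so the first Sunday is October 3 and the fourth is October 24.
At the standard offset (UTC+10:30), 11:15 UTC + 10h30m = 21:45 Fenosa Administrative Region standard time.
The standard-time date in Fenosa Administrative Region, March 8, 2021, is outside the daylight-saving period (14 March – 24 October), so Fenosa Administrative Region is on standard time, UTC+10:30.
11:15 UTC + 10h30m = 21:45 Fenosa Administrative Region.

21:45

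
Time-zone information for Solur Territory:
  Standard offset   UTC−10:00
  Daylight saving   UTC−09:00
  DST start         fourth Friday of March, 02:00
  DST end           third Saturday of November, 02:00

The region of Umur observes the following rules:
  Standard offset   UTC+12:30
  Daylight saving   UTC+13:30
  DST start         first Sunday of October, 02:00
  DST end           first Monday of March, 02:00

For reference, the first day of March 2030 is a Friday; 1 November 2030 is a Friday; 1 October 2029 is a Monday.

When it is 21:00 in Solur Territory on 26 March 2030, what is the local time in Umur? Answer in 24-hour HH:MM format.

18:30

1 March 2030 is a Friday, so the first Friday is March 1 and the fourth is March 22.
1 November 2030 is a Friday, so the first Saturday is November 2 and the third is November 16.
26 March 2030 falls between 22 March and 16 November, so daylight saving is in effect and Solur Territory is at UTC−09:00.
21:00 Solur Territory + 9h = 06:00 UTC (rolling into the next day, 27 March 2030).
1 October 2029 is a Monday, so the first Sunday is October 7.
1 March 2030 is a Friday, so the first Monday is March 4.
At the standard offset (UTC+12:30), 06:00 UTC + 12h30m = 18:30 Umur standard time.
The standard-time date in Umur, 27 March 2030, does not fall between 7 October 2029 and 4 March 2030, so daylight saving is not in effect and Umur is at UTC+12:30.
06:00 UTC + 12h30m = 18:30 Umur.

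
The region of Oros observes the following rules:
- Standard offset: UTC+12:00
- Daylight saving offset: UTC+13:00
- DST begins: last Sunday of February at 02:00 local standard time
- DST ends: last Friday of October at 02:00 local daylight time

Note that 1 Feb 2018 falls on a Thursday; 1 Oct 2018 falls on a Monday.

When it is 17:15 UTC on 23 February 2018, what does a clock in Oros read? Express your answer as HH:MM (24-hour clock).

05:15

1 February 2018 is a Thursday, so Sundays fall on 4, 11, 18, 25; the last is February 25.
1 October 2018 is a Monday, so Fridays fall on 5, 12, 19, 26; the last is October 26.
At the standard offset (UTC+12:00), 17:15 UTC + 12h = 05:15 Oros standard time (rolling into the next day, 24 February 2018).
Daylight saving runs 25 February – 26 October; the standard-time date in Oros, 24 February 2018, is outside that window, so Oros is on standard time at UTC+12:00.
17:15 UTC + 12h = 05:15 local (rolling into the next day, 24 February 2018).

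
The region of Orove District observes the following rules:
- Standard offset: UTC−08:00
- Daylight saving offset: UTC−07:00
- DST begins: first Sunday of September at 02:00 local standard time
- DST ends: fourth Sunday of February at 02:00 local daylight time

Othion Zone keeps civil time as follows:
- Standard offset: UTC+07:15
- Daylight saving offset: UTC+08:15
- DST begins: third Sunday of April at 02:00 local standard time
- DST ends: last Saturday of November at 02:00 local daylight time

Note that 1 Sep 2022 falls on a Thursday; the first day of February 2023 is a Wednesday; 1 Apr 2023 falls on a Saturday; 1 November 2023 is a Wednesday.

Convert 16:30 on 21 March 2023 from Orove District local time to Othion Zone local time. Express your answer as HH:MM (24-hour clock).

07:45

1 September 2022 is a Thursday, so the first Sunday is September 4.
1 February 2023 is a Wednesday, so the first Sunday is February 5 and the fourth is February 26.
Daylight saving runs 4 September 2022 – 26 February 2023; 21 March 2023 is outside that window, so Orove District is on standard time at UTC−08:00.
16:30 Orove District + 8h = 00:30 UTC (rolling into the next day, 22 March 2023).
1 April 2023 is a Saturday, so the first Sunday is April 2 and the third is April 16.
1 November 2023 is a Wednesday, so Saturdays fall on 4, 11, 18, 25; the last is November 25.
At the standard offset (UTC+07:15), 00:30 UTC + 7h15m = 07:45 Othion Zone standard time.
The standard-time date in Othion Zone, 22 March 2023, does not fall between 16 April and 25 November, so daylight saving is not in effect and Othion Zone is at UTC+07:15.
00:30 UTC + 7h15m = 07:45 Othion Zone.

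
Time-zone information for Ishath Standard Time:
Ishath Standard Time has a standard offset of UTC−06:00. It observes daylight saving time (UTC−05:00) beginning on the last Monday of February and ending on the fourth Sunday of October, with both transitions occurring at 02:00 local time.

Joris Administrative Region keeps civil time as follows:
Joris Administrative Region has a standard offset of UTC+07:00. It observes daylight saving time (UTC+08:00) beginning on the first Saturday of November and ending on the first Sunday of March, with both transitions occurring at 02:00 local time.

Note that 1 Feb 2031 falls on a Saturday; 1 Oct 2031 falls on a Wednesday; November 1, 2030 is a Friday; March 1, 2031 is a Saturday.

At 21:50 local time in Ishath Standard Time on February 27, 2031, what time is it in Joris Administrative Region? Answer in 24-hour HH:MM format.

1 February 2031 is a Saturday, so Mondays fall on 3, 10, 17, 24; the last is February 24.
1 October 2031 is a Wednesday, so the first Sunday is October 5 and the fourth is October 26.
Daylight saving runs 24 February – 26 October; February 27, 2031 is inside that window, so Ishath Standard Time is at UTC−05:00.
21:50 Ishath Standard Time + 5h = 02:50 UTC (rolling into the next day, 28 February 2031).
1 November 2030 is a Friday, so the first Saturday is November 2.
1 March 2031 is a Saturday, so the first Sunday is March 2.
At the standard offset (UTC+07:00), 02:50 UTC + 7h = 09:50 Joris Administrative Region standard time.
Daylight saving runs 2 November 2030 – 2 March 2031; the standard-time date in Joris Administrative Region, February 28, 2031, is inside that window, so Joris Administrative Region is at UTC+08:00.
02:50 UTC + 8h = 10:50 Joris Administrative Region.

10:50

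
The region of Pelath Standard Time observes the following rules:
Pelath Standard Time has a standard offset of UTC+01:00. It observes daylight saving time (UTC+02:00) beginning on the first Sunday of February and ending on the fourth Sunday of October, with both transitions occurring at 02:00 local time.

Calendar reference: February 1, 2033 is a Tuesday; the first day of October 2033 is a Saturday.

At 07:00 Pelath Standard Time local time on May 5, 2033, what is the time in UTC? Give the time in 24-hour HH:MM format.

05:00

1 February 2033 is a Tuesday, so the first Sunday is February 6.
1 October 2033 is a Saturday, so the first Sunday is October 2 and the fourth is October 23.
May 5, 2033 lies within the daylight-saving period (6 February – 23 October), so Pelath Standard Time is on daylight time, UTC+02:00.
07:00 local − 2h = 05:00 UTC.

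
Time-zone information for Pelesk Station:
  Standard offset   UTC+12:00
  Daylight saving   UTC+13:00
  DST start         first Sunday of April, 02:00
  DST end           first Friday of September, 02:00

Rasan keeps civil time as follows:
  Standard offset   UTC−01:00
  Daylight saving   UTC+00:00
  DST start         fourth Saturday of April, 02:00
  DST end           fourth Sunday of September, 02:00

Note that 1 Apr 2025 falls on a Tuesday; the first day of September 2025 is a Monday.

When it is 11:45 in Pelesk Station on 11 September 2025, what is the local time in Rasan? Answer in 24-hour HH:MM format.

1 April 2025 is a Tuesday, so the first Sunday is April 6.
1 September 2025 is a Monday, so the first Friday is September 5.
Daylight saving runs 6 April – 5 September; 11 September 2025 is outside that window, so Pelesk Station is on standard time at UTC+12:00.
11:45 Pelesk Station − 12h = 23:45 UTC (rolling into the previous day, 10 September 2025).
1 April 2025 is a Tuesday, so the first Saturday is April 5 and the fourth is April 26.
1 September 2025 is a Monday, so the first Sunday is September 7 and the fourth is September 28.
At the standard offset (UTC−01:00), 23:45 UTC − 1h = 22:45 Rasan standard time.
Daylight saving runs 26 April – 28 September; the standard-time date in Rasan, 10 September 2025, is inside that window, so Rasan is at UTC+00:00.
23:45 UTC + 0h = 23:45 Rasan.

23:45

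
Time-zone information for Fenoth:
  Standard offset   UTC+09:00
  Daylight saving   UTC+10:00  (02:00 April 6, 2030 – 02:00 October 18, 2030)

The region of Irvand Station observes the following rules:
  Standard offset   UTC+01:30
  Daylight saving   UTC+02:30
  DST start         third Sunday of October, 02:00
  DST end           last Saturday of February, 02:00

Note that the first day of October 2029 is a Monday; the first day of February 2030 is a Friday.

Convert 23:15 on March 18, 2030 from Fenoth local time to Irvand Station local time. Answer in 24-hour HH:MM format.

15:45

Daylight saving runs 6 April – 18 October; March 18, 2030 is outside that window, so Fenoth is on standard time at UTC+09:00.
23:15 Fenoth − 9h = 14:15 UTC.
1 October 2029 is a Monday, so the first Sunday is October 7 and the third is October 21.
1 February 2030 is a Friday, so Saturdays fall on 2, 9, 16, 23; the last is February 23.
At the standard offset (UTC+01:30), 14:15 UTC + 1h30m = 15:45 Irvand Station standard time.
The standard-time date in Irvand Station, March 18, 2030, is outside the daylight-saving period (21 October 2029 – 23 February 2030), so Irvand Station is on standard time, UTC+01:30.
14:15 UTC + 1h30m = 15:45 Irvand Station.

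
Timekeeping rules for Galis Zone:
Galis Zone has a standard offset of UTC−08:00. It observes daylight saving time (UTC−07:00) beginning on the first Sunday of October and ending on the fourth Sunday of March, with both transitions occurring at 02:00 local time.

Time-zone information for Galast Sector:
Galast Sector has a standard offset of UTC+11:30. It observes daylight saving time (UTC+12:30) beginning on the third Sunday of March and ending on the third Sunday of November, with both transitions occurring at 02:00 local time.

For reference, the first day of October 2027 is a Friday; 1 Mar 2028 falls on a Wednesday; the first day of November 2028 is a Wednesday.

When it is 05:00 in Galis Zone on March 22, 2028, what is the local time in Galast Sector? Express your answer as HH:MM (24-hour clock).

00:30

1 October 2027 is a Friday, so the first Sunday is October 3.
1 March 2028 is a Wednesday, so the first Sunday is March 5 and the fourth is March 26.
Daylight saving runs 3 October 2027 – 26 March 2028; March 22, 2028 is inside that window, so Galis Zone is at UTC−07:00.
05:00 Galis Zone + 7h = 12:00 UTC.
1 March 2028 is a Wednesday, so the first Sunday is March 5 and the third is March 19.
1 November 2028 is a Wednesday, so the first Sunday is November 5 and the third is November 19.
At the standard offset (UTC+11:30), 12:00 UTC + 11h30m = 23:30 Galast Sector standard time.
The standard-time date in Galast Sector, March 22, 2028, falls between 19 March and 19 November, so daylight saving is in effect and Galast Sector is at UTC+12:30.
12:00 UTC + 12h30m = 00:30 Galast Sector (rolling into the next day, 23 March 2028).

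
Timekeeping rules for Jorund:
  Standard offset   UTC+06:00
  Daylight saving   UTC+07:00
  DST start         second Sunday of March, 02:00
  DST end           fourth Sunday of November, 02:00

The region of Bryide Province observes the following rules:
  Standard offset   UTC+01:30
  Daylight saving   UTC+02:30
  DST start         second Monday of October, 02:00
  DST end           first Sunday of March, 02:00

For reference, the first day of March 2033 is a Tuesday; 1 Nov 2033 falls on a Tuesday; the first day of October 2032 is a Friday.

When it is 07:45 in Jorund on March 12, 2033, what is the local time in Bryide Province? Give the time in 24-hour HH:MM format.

03:15

1 March 2033 is a Tuesday, so the first Sunday is March 6 and the second is March 13.
1 November 2033 is a Tuesday, so the first Sunday is November 6 and the fourth is November 27.
March 12, 2033 does not fall between 13 March and 27 November, so daylight saving is not in effect and Jorund is at UTC+06:00.
07:45 Jorund − 6h = 01:45 UTC.
1 October 2032 is a Friday, so the first Monday is October 4 and the second is October 11.
1 March 2033 is a Tuesday, so the first Sunday is March 6.
At the standard offset (UTC+01:30), 01:45 UTC + 1h30m = 03:15 Bryide Province standard time.
Daylight saving runs 11 October 2032 – 6 March 2033; the standard-time date in Bryide Province, March 12, 2033, is outside that window, so Bryide Province is on standard time at UTC+01:30.
01:45 UTC + 1h30m = 03:15 Bryide Province.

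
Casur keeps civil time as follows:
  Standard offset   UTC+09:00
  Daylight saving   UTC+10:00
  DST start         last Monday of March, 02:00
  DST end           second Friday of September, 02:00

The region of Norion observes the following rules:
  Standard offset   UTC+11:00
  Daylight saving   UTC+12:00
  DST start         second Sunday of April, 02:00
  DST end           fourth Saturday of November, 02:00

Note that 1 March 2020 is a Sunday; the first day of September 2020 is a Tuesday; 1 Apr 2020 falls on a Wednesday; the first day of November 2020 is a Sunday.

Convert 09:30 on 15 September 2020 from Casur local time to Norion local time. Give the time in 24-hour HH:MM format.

1 March 2020 is a Sunday, so Mondays fall on 2, 9, 16, 23, 30; the last is March 30.
1 September 2020 is a Tuesday, so the first Friday is September 4 and the second is September 11.
Daylight saving runs 30 March – 11 September; 15 September 2020 is outside that window, so Casur is on standard time at UTC+09:00.
09:30 Casur − 9h = 00:30 UTC.
1 April 2020 is a Wednesday, so the first Sunday is April 5 and the second is April 12.
1 November 2020 is a Sunday, so the first Saturday is November 7 and the fourth is November 28.
At the standard offset (UTC+11:00), 00:30 UTC + 11h = 11:30 Norion standard time.
Daylight saving runs 12 April – 28 November; the standard-time date in Norion, 15 September 2020, is inside that window, so Norion is at UTC+12:00.
00:30 UTC + 12h = 12:30 Norion.

12:30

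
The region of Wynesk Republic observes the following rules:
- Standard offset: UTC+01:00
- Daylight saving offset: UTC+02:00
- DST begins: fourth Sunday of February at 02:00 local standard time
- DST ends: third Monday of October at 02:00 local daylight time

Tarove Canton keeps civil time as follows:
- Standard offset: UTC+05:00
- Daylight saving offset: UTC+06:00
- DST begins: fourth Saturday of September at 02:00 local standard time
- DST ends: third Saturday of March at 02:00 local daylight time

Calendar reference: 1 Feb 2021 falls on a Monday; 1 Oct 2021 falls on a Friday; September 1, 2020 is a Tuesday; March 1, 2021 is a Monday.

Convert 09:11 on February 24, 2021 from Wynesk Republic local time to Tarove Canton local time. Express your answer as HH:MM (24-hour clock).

14:11

1 February 2021 is a Monday, so the first Sunday is February 7 and the fourth is February 28.
1 October 2021 is a Friday, so the first Monday is October 4 and the third is October 18.
Daylight saving runs 28 February – 18 October; February 24, 2021 is outside that window, so Wynesk Republic is on standard time at UTC+01:00.
09:11 Wynesk Republic − 1h = 08:11 UTC.
1 September 2020 is a Tuesday, so the first Saturday is September 5 and the fourth is September 26.
1 March 2021 is a Monday, so the first Saturday is March 6 and the third is March 20.
At the standard offset (UTC+05:00), 08:11 UTC + 5h = 13:11 Tarove Canton standard time.
The standard-time date in Tarove Canton, February 24, 2021, falls between 26 September 2020 and 20 March 2021, so daylight saving is in effect and Tarove Canton is at UTC+06:00.
08:11 UTC + 6h = 14:11 Tarove Canton.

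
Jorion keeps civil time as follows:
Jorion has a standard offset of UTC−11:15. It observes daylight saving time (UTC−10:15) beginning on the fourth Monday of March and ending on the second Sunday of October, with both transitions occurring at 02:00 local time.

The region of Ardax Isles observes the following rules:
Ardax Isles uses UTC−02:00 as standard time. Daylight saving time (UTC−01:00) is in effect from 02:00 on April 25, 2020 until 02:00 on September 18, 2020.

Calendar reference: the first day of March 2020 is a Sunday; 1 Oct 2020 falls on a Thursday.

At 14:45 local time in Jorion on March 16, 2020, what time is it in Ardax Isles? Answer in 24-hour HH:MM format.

00:00

1 March 2020 is a Sunday, so the first Monday is March 2 and the fourth is March 23.
1 October 2020 is a Thursday, so the first Sunday is October 4 and the second is October 11.
March 16, 2020 does not fall between 23 March and 11 October, so daylight saving is not in effect and Jorion is at UTC−11:15.
14:45 Jorion + 11h15m = 02:00 UTC (rolling into the next day, 17 March 2020).
At the standard offset (UTC−02:00), 02:00 UTC − 2h = 00:00 Ardax Isles standard time.
The standard-time date in Ardax Isles, March 17, 2020, does not fall between 25 April and 18 September, so daylight saving is not in effect and Ardax Isles is at UTC−02:00.
02:00 UTC − 2h = 00:00 Ardax Isles.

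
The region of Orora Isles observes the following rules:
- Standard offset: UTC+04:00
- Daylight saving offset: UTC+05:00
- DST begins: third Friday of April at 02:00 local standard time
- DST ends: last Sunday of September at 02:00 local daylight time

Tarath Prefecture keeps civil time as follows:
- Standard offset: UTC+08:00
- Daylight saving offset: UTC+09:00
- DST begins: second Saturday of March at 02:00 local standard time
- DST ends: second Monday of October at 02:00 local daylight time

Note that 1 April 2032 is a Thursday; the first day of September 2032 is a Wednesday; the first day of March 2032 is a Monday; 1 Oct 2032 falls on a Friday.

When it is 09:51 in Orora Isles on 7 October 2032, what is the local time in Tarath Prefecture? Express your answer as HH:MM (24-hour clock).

1 April 2032 is a Thursday, so the first Friday is April 2 and the third is April 16.
1 September 2032 is a Wednesday, so Sundays fall on 5, 12, 19, 26; the last is September 26.
7 October 2032 is outside the daylight-saving period (16 April – 26 September), so Orora Isles is on standard time, UTC+04:00.
09:51 Orora Isles − 4h = 05:51 UTC.
1 March 2032 is a Monday, so the first Saturday is March 6 and the second is March 13.
1 October 2032 is a Friday, so the first Monday is October 4 and the second is October 11.
At the standard offset (UTC+08:00), 05:51 UTC + 8h = 13:51 Tarath Prefecture standard time.
The standard-time date in Tarath Prefecture, 7 October 2032, falls between 13 March and 11 October, so daylight saving is in effect and Tarath Prefecture is at UTC+09:00.
05:51 UTC + 9h = 14:51 Tarath Prefecture.

14:51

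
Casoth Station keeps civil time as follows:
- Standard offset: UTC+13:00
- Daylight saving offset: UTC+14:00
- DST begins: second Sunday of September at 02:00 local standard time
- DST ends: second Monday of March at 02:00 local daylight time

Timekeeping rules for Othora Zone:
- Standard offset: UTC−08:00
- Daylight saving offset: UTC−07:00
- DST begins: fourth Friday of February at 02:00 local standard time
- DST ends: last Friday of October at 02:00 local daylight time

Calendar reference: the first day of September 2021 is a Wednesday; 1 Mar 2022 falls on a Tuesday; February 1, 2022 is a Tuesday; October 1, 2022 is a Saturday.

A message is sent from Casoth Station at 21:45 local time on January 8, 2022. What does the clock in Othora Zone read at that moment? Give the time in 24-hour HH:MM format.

23:45

1 September 2021 is a Wednesday, so the first Sunday is September 5 and the second is September 12.
1 March 2022 is a Tuesday, so the first Monday is March 7 and the second is March 14.
January 8, 2022 falls between 12 September 2021 and 14 March 2022, so daylight saving is in effect and Casoth Station is at UTC+14:00.
21:45 Casoth Station − 14h = 07:45 UTC.
1 February 2022 is a Tuesday, so the first Friday is February 4 and the fourth is February 25.
1 October 2022 is a Saturday, so Fridays fall on 7, 14, 21, 28; the last is October 28.
At the standard offset (UTC−08:00), 07:45 UTC − 8h = 23:45 Othora Zone standard time (rolling into the previous day, 7 January 2022).
The standard-time date in Othora Zone, January 7, 2022, does not fall between 25 February and 28 October, so daylight saving is not in effect and Othora Zone is at UTC−08:00.
07:45 UTC − 8h = 23:45 Othora Zone (rolling into the previous day, 7 January 2022).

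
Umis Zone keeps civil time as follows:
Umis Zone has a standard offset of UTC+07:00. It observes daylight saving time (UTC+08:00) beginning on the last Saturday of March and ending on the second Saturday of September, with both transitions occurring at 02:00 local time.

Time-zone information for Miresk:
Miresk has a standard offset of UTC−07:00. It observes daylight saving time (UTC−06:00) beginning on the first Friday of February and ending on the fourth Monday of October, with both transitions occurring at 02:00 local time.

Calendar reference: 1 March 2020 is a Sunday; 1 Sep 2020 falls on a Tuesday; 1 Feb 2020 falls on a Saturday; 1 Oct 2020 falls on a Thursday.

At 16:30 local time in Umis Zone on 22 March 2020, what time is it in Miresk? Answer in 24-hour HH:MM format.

1 March 2020 is a Sunday, so Saturdays fall on 7, 14, 21, 28; the last is March 28.
1 September 2020 is a Tuesday, so the first Saturday is September 5 and the second is September 12.
22 March 2020 does not fall between 28 March and 12 September, so daylight saving is not in effect and Umis Zone is at UTC+07:00.
16:30 Umis Zone − 7h = 09:30 UTC.
1 February 2020 is a Saturday, so the first Friday is February 7.
1 October 2020 is a Thursday, so the first Monday is October 5 and the fourth is October 26.
At the standard offset (UTC−07:00), 09:30 UTC − 7h = 02:30 Miresk standard time.
The standard-time date in Miresk, 22 March 2020, lies within the daylight-saving period (7 February – 26 October), so Miresk is on daylight time, UTC−06:00.
09:30 UTC − 6h = 03:30 Miresk.

03:30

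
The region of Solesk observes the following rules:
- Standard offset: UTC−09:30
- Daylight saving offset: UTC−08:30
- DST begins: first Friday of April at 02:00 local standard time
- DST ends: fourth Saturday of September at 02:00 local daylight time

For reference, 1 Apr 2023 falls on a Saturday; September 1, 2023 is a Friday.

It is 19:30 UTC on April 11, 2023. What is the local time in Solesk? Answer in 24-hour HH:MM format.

11:00

1 April 2023 is a Saturday, so the first Friday is April 7.
1 September 2023 is a Friday, so the first Saturday is September 2 and the fourth is September 23.
At the standard offset (UTC−09:30), 19:30 UTC − 9h30m = 10:00 Solesk standard time.
The standard-time date in Solesk, April 11, 2023, falls between 7 April and 23 September, so daylight saving is in effect and Solesk is at UTC−08:30.
19:30 UTC − 8h30m = 11:00 local.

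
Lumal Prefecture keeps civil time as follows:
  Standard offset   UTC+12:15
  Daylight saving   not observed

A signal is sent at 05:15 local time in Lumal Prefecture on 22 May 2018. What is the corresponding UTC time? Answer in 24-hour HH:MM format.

17:00

Lumal Prefecture stays on UTC+12:15 all year.
05:15 local − 12h15m = 17:00 UTC (rolling into the previous day, 21 May 2018).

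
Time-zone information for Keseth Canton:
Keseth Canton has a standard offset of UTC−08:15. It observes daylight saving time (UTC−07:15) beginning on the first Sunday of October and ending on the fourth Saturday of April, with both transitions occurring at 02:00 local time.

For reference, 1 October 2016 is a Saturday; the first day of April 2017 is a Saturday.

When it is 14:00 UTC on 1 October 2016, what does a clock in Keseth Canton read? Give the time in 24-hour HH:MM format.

1 October 2016 is a Saturday, so the first Sunday is October 2.
1 April 2017 is a Saturday, so the first Saturday is April 1 and the fourth is April 22.
At the standard offset (UTC−08:15), 14:00 UTC − 8h15m = 05:45 Keseth Canton standard time.
Daylight saving runs 2 October 2016 – 22 April 2017; the standard-time date in Keseth Canton, 1 October 2016, is outside that window, so Keseth Canton is on standard time at UTC−08:15.
14:00 UTC − 8h15m = 05:45 local.

05:45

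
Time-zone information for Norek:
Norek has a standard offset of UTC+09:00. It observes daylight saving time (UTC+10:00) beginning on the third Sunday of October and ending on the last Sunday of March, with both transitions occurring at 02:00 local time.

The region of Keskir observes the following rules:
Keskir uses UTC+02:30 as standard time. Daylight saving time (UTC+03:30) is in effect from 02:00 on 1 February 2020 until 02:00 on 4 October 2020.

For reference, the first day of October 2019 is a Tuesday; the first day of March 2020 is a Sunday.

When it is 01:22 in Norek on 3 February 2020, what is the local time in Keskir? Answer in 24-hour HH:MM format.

1 October 2019 is a Tuesday, so the first Sunday is October 6 and the third is October 20.
1 March 2020 is a Sunday, so Sundays fall on 1, 8, 15, 22, 29; the last is March 29.
3 February 2020 lies within the daylight-saving period (20 October 2019 – 29 March 2020), so Norek is on daylight time, UTC+10:00.
01:22 Norek − 10h = 15:22 UTC (rolling into the previous day, 2 February 2020).
At the standard offset (UTC+02:30), 15:22 UTC + 2h30m = 17:52 Keskir standard time.
The standard-time date in Keskir, 2 February 2020, falls between 1 February and 4 October, so daylight saving is in effect and Keskir is at UTC+03:30.
15:22 UTC + 3h30m = 18:52 Keskir.

18:52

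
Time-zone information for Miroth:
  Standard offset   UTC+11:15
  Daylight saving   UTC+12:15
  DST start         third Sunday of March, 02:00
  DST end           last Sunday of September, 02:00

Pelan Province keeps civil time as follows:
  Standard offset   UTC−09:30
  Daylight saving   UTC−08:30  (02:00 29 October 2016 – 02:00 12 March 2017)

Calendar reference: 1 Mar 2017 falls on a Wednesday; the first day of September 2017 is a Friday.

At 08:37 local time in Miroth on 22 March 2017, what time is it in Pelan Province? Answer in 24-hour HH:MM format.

1 March 2017 is a Wednesday, so the first Sunday is March 5 and the third is March 19.
1 September 2017 is a Friday, so Sundays fall on 3, 10, 17, 24; the last is September 24.
22 March 2017 lies within the daylight-saving period (19 March – 24 September), so Miroth is on daylight time, UTC+12:15.
08:37 Miroth − 12h15m = 20:22 UTC (rolling into the previous day, 21 March 2017).
At the standard offset (UTC−09:30), 20:22 UTC − 9h30m = 10:52 Pelan Province standard time.
The standard-time date in Pelan Province, 21 March 2017, is outside the daylight-saving period (29 October 2016 – 12 March 2017), so Pelan Province is on standard time, UTC−09:30.
20:22 UTC − 9h30m = 10:52 Pelan Province.

10:52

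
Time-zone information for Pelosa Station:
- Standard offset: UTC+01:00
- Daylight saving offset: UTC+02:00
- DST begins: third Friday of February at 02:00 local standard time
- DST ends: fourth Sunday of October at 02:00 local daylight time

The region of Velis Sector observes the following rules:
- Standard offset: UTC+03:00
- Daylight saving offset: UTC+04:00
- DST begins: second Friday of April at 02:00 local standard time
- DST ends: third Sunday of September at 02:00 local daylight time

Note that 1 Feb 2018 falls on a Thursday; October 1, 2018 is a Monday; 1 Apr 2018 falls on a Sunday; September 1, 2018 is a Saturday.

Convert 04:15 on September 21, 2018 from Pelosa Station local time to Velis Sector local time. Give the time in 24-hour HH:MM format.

1 February 2018 is a Thursday, so the first Friday is February 2 and the third is February 16.
1 October 2018 is a Monday, so the first Sunday is October 7 and the fourth is October 28.
September 21, 2018 lies within the daylight-saving period (16 February – 28 October), so Pelosa Station is on daylight time, UTC+02:00.
04:15 Pelosa Station − 2h = 02:15 UTC.
1 April 2018 is a Sunday, so the first Friday is April 6 and the second is April 13.
1 September 2018 is a Saturday, so the first Sunday is September 2 and the third is September 16.
At the standard offset (UTC+03:00), 02:15 UTC + 3h = 05:15 Velis Sector standard time.
The standard-time date in Velis Sector, September 21, 2018, is outside the daylight-saving period (13 April – 16 September), so Velis Sector is on standard time, UTC+03:00.
02:15 UTC + 3h = 05:15 Velis Sector.

05:15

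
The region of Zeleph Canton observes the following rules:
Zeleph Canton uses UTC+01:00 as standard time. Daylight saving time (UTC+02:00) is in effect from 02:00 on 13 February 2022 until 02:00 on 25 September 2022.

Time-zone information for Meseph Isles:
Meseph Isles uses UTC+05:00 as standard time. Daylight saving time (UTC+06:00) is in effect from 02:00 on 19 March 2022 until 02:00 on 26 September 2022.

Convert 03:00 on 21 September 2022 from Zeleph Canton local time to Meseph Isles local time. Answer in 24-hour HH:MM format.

Daylight saving runs 13 February – 25 September; 21 September 2022 is inside that window, so Zeleph Canton is at UTC+02:00.
03:00 Zeleph Canton − 2h = 01:00 UTC.
At the standard offset (UTC+05:00), 01:00 UTC + 5h = 06:00 Meseph Isles standard time.
The standard-time date in Meseph Isles, 21 September 2022, lies within the daylight-saving period (19 March – 26 September), so Meseph Isles is on daylight time, UTC+06:00.
01:00 UTC + 6h = 07:00 Meseph Isles.

07:00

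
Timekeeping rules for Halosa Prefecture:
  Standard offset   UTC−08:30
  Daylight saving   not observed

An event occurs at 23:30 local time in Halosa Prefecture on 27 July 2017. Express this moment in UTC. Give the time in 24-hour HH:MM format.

Halosa Prefecture stays on UTC−08:30 all year.
23:30 local + 8h30m = 08:00 UTC (rolling into the next day, 28 July 2017).

08:00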